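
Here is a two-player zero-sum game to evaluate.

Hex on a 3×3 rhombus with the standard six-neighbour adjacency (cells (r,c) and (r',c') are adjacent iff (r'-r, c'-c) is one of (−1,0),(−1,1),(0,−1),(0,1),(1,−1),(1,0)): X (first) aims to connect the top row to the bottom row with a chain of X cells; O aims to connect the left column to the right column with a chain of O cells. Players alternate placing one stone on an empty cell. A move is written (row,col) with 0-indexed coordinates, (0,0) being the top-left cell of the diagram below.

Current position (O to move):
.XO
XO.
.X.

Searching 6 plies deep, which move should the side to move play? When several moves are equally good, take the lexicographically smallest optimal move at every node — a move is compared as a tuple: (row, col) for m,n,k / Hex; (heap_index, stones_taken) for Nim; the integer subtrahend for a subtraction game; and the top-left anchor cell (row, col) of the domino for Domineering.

O's best at [.XO/XO./.X.]: (2,0)

ply 1, O at .XO/XO./.X. | (0,0)=-1→OXO/XO./.X.; (1,2)=-1→.XO/XOO/.X.; (2,0)=+1→.XO/XO./OX.*; (2,2)=-1→.XO/XO./.XO
ply 2: .XO/XO./OX. is terminal -1 (X); from .XO/XO./.X. depth 6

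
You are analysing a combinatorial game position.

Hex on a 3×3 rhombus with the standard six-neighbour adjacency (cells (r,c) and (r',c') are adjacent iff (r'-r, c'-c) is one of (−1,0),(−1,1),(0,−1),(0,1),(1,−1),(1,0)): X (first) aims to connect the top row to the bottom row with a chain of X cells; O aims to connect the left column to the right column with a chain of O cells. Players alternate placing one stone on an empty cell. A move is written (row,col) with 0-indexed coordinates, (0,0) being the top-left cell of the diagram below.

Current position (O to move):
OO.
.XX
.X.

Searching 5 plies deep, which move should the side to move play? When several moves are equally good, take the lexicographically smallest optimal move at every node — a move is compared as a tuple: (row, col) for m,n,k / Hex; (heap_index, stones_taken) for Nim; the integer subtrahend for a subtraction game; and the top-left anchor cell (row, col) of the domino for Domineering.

O's best at [OO./.XX/.X.]: (0,2)

[OO./.XX/.X.] O move#1: (0,2):+1/OOO/.XX/.X.*, (1,0):-1/OO./OXX/.X., (2,0):-1/OO./.XX/OX., (2,2):-1/OO./.XX/.XO
[OOO/.XX/.X.] end (terminal -1, X#2); searched OO./.XX/.X. to 5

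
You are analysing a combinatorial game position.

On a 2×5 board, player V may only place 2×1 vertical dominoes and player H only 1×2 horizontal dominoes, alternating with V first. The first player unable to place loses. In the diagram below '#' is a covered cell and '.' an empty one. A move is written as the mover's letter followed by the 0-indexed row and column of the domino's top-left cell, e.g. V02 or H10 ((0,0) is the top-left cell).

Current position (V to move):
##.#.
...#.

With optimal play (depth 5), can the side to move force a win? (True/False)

V winning at [##.#./...#.]: True

ply 1, V at ##.#./...#. | V02=+1→####./..##.*; V04=-1→##.##/...##
ply 2, H at ####./..##. | H10=-1→####./####.*
ply 3, V at ####./####. | V04=+1→#####/#####*
ply 4: #####/##### is terminal -1 (H); from ##.#./...#. depth 5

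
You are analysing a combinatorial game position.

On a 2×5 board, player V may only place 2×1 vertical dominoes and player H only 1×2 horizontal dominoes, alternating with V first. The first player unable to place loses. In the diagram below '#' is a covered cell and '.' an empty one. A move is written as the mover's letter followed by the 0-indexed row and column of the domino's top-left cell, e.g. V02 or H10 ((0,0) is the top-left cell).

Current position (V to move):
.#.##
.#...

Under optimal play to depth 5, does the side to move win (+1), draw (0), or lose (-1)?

value(.#.##/.#..., V) = +1

[.#.##/.#...] V move#1: V00:-1/##.##/##..., V02:+1/.####/.##..*
[.####/.##..] H move#2: H13:-1/.####/.####*
[.####/.####] V move#3: V00:+1/#####/#####*
[#####/#####] end (terminal -1, H#4); searched .#.##/.#... to 5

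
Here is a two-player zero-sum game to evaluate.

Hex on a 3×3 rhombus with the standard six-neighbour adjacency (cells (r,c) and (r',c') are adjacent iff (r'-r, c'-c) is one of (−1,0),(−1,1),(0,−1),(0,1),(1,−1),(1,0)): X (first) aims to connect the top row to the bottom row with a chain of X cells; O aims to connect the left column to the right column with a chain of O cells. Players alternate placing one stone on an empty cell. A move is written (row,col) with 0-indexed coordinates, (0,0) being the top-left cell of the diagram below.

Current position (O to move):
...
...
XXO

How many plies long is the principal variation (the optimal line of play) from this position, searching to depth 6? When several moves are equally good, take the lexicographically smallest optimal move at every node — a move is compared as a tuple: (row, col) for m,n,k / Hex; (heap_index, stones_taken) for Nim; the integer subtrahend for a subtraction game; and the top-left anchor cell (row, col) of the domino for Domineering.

ply 1, O at .../.../XXO | (0,0)=-1→O../.../XXO*; (0,1)=-1→.O./.../XXO; (0,2)=-1→..O/.../XXO; (1,0)=-1→.../O../XXO; (1,1)=-1→.../.O./XXO; (1,2)=-1→.../..O/XXO
ply 2, X at O../.../XXO | (0,1)=+1→OX./.../XXO*; (0,2)=+1→O.X/.../XXO; (1,0)=+1→O../X../XXO; (1,1)=+1→O../.X./XXO; (1,2)=+1→O../..X/XXO
ply 3, O at OX./.../XXO | (0,2)=-1→OXO/.../XXO*; (1,0)=-1→OX./O../XXO; (1,1)=-1→OX./.O./XXO; (1,2)=-1→OX./..O/XXO
ply 4, X at OXO/.../XXO | (1,0)=+1→OXO/X../XXO*; (1,1)=+1→OXO/.X./XXO; (1,2)=+1→OXO/..X/XXO
ply 5: OXO/X../XXO is terminal -1 (O); from .../.../XXO depth 6

PV length from [.../.../XXO]: 4 plies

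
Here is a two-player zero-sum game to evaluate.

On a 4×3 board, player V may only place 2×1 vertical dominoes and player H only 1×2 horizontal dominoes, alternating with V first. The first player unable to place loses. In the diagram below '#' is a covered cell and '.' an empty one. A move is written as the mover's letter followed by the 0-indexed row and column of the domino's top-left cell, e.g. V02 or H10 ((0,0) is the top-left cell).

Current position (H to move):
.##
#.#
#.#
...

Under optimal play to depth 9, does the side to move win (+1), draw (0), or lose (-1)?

ply 1, H at .##/#.#/#.#/... | H30=-1→.##/#.#/#.#/##.*; H31=-1→.##/#.#/#.#/.##
ply 2, V at .##/#.#/#.#/##. | V11=+1→.##/###/###/##.*
ply 3: .##/###/###/##. is terminal -1 (H); from .##/#.#/#.#/... depth 9

value(.##/#.#/#.#/..., H) = -1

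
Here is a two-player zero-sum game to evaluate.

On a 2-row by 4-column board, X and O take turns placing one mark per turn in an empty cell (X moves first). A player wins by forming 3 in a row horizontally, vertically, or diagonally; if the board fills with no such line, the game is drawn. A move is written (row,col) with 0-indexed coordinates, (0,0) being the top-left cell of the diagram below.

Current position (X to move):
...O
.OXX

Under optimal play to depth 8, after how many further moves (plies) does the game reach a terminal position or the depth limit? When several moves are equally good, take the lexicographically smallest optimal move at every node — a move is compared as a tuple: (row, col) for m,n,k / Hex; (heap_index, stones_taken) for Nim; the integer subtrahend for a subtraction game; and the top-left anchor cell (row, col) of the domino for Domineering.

p1 X@[...O/.OXX]: (0,0)[X..O/.OXX]+0* (0,1)[.X.O/.OXX]+0 (0,2)[..XO/.OXX]+0 (1,0)[...O/XOXX]+0
p2 O@[X..O/.OXX]: (0,1)[XO.O/.OXX]+0* (0,2)[X.OO/.OXX]+0 (1,0)[X..O/OOXX]+0
p3 X@[XO.O/.OXX]: (0,2)[XOXO/.OXX]+0* (1,0)[XO.O/XOXX]-1
p4 O@[XOXO/.OXX]: (1,0)[XOXO/OOXX]+0*
p5 X@[XOXO/OOXX] terminal +0; root [...O/.OXX] d8

PV length from [...O/.OXX]: 4 plies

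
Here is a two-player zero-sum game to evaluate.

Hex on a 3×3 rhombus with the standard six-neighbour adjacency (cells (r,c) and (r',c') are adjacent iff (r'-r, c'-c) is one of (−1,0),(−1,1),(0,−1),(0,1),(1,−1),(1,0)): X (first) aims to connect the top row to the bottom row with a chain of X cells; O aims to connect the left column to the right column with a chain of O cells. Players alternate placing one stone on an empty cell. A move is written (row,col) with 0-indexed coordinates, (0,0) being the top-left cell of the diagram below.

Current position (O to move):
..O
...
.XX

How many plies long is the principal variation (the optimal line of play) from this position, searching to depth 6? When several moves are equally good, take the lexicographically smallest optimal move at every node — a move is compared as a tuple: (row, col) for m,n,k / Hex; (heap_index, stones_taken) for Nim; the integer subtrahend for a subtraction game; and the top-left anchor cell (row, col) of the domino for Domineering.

PV length from [..O/.../.XX]: 5 plies

[..O/.../.XX] O move#1: (0,0):+1/O.O/.../.XX*, (0,1):+1/.OO/.../.XX, (1,0):+1/..O/O../.XX, (1,1):+1/..O/.O./.XX, (1,2):-1/..O/..O/.XX, (2,0):+1/..O/.../OXX
[O.O/.../.XX] X move#2: (0,1):-1/OXO/.../.XX*, (1,0):-1/O.O/X../.XX, (1,1):-1/O.O/.X./.XX, (1,2):-1/O.O/..X/.XX, (2,0):-1/O.O/.../XXX
[OXO/.../.XX] O move#3: (1,0):-1/OXO/O../.XX, (1,1):+1/OXO/.O./.XX*, (1,2):-1/OXO/..O/.XX, (2,0):-1/OXO/.../OXX
[OXO/.O./.XX] X move#4: (1,0):-1/OXO/XO./.XX*, (1,2):-1/OXO/.OX/.XX, (2,0):-1/OXO/.O./XXX
[OXO/XO./.XX] O move#5: (1,2):-1/OXO/XOO/.XX, (2,0):+1/OXO/XO./OXX*
[OXO/XO./OXX] end (terminal -1, X#6); searched ..O/.../.XX to 6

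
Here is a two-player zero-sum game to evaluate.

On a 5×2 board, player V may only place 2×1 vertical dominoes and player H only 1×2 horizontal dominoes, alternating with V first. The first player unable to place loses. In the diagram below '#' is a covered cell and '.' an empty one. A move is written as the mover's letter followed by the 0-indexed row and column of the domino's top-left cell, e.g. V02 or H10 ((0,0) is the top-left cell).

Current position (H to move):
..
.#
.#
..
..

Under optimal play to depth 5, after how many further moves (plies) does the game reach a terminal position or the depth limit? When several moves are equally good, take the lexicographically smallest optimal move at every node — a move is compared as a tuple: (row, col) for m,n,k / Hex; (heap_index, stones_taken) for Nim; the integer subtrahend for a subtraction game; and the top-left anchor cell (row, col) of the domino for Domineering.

PV length from [../.#/.#/../..]: 3 plies

ply 1, H at ../.#/.#/../.. | H00=-1→##/.#/.#/../..; H30=+1→../.#/.#/##/..*; H40=+1→../.#/.#/../##
ply 2, V at ../.#/.#/##/.. | V00=-1→#./##/.#/##/..*; V10=-1→../##/##/##/..
ply 3, H at #./##/.#/##/.. | H40=+1→#./##/.#/##/##*
ply 4: #./##/.#/##/## is terminal -1 (V); from ../.#/.#/../.. depth 5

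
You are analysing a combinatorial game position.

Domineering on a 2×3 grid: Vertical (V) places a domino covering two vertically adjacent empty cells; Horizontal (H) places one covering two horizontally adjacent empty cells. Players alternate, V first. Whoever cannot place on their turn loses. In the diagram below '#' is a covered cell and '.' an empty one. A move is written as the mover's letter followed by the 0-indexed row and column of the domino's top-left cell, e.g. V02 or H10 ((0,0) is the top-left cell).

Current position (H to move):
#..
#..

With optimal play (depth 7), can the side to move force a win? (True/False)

ply 1, H at #../#.. | H01=+1→###/#..*; H11=+1→#../###
ply 2: ###/#.. is terminal -1 (V); from #../#.. depth 7

H winning at [#../#..]: True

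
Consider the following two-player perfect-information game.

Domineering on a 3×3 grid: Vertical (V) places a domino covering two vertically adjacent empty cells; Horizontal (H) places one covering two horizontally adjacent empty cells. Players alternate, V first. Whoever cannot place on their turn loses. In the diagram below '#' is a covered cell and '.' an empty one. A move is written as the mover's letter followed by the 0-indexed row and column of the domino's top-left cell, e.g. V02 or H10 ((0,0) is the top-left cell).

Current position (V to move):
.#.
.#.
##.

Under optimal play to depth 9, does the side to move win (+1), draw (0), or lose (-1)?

[.#./.#./##.] V move#1: V00:+1/##./##./##.*, V02:+1/.##/.##/##., V12:+1/.#./.##/###
[##./##./##.] end (terminal -1, H#2); searched .#./.#./##. to 9

value(.#./.#./##., V) = +1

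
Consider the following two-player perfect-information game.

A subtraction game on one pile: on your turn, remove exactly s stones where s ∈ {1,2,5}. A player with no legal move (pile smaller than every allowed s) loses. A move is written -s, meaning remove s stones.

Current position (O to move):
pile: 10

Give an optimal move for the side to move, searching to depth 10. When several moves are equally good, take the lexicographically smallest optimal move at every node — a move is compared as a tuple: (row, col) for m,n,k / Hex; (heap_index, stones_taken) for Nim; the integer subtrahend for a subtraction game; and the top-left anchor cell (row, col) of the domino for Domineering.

[10] O move#1: -1:+1/9*, -2:-1/8, -5:-1/5
[9] X move#2: -1:-1/8*, -2:-1/7, -5:-1/4
[8] O move#3: -1:-1/7, -2:+1/6*, -5:+1/3
[6] X move#4: -1:-1/5*, -2:-1/4, -5:-1/1
[5] O move#5: -1:-1/4, -2:+1/3*, -5:+1/0
[3] X move#6: -1:-1/2*, -2:-1/1
[2] O move#7: -1:-1/1, -2:+1/0*
[0] end (terminal -1, X#8); searched 10 to 10

O's best at [10]: -1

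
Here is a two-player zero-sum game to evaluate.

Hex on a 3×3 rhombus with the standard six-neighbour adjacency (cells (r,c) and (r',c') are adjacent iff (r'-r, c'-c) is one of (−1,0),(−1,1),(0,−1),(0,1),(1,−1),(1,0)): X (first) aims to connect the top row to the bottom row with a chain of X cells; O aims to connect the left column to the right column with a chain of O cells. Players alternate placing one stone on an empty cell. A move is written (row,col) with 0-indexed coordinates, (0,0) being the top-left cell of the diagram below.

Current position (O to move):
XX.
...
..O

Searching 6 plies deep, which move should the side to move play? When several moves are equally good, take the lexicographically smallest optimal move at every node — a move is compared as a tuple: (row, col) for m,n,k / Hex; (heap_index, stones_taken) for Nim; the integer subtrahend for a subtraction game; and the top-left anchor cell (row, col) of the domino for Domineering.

[XX./.../..O] O move#1: (0,2):-1/XXO/.../..O, (1,0):-1/XX./O../..O, (1,1):+1/XX./.O./..O*, (1,2):-1/XX./..O/..O, (2,0):+1/XX./.../O.O, (2,1):-1/XX./.../.OO
[XX./.O./..O] X move#2: (0,2):-1/XXX/.O./..O*, (1,0):-1/XX./XO./..O, (1,2):-1/XX./.OX/..O, (2,0):-1/XX./.O./X.O, (2,1):-1/XX./.O./.XO
[XXX/.O./..O] O move#3: (1,0):+1/XXX/OO./..O*, (1,2):+1/XXX/.OO/..O, (2,0):+1/XXX/.O./O.O, (2,1):+1/XXX/.O./.OO
[XXX/OO./..O] X move#4: (1,2):-1/XXX/OOX/..O*, (2,0):-1/XXX/OO./X.O, (2,1):-1/XXX/OO./.XO
[XXX/OOX/..O] O move#5: (2,0):-1/XXX/OOX/O.O, (2,1):+1/XXX/OOX/.OO*
[XXX/OOX/.OO] end (terminal -1, X#6); searched XX./.../..O to 6

O's best at [XX./.../..O]: (1,1)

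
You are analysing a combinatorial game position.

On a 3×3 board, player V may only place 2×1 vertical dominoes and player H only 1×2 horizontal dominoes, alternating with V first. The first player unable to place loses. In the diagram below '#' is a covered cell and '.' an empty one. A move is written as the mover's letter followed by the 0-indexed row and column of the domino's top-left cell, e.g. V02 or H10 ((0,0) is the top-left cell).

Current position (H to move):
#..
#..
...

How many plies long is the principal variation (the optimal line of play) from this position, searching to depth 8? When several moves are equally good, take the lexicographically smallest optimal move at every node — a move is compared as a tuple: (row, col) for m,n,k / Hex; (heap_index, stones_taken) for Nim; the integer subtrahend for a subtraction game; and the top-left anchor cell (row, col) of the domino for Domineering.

ply 1, H at #../#../... | H01=-1→###/#../...; H11=+1→#../###/...*; H20=-1→#../#../##.; H21=-1→#../#../.##
ply 2: #../###/... is terminal -1 (V); from #../#../... depth 8

PV length from [#../#../...]: 1 ply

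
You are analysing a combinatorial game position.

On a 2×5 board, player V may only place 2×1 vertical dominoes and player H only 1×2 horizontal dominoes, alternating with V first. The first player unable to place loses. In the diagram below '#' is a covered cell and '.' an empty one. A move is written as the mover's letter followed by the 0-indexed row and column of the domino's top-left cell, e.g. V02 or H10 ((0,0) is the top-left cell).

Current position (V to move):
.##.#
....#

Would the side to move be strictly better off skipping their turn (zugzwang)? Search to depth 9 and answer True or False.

zugzwang(.##.#/....#, V) = True

[.##.#/....#] V move#1: V00:-1/###.#/#...#*, V03:-1/.####/...##
[###.#/#...#] H move#2: H11:-1/###.#/###.#, H12:+1/###.#/#.###*
[###.#/#.###] end (terminal -1, V#3); searched .##.#/....# to 9
pass branch (H moves first from the same position):
  | [.##.#/....#] H move#1: H10:-1/.##.#/##..#*, H11:-1/.##.#/.##.#, H12:-1/.##.#/..###
  | [.##.#/##..#] V move#2: V03:+1/.####/##.##*
  | [.####/##.##] end (terminal -1, H#3); searched .##.#/....# to 9
V moving scores -1; V passing scores +1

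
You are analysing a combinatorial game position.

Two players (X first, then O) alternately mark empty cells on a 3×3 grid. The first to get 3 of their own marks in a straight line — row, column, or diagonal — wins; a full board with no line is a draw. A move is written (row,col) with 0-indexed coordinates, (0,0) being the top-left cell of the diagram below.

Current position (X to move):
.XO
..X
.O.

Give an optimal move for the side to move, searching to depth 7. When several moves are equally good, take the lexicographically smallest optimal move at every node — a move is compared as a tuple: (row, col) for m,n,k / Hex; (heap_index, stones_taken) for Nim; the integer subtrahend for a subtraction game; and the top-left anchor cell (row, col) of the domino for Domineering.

X's best at [.XO/..X/.O.]: (1,0)

p1 X@[.XO/..X/.O.]: (0,0)[XXO/..X/.O.]-1 (1,0)[.XO/X.X/.O.]+0* (1,1)[.XO/.XX/.O.]+0 (2,0)[.XO/..X/XO.]+0 (2,2)[.XO/..X/.OX]+0
p2 O@[.XO/X.X/.O.]: (0,0)[OXO/X.X/.O.]-1 (1,1)[.XO/XOX/.O.]+0* (2,0)[.XO/X.X/OO.]-1 (2,2)[.XO/X.X/.OO]-1
p3 X@[.XO/XOX/.O.]: (0,0)[XXO/XOX/.O.]-1 (2,0)[.XO/XOX/XO.]+0* (2,2)[.XO/XOX/.OX]-1
p4 O@[.XO/XOX/XO.]: (0,0)[OXO/XOX/XO.]+0* (2,2)[.XO/XOX/XOO]-1
p5 X@[OXO/XOX/XO.]: (2,2)[OXO/XOX/XOX]+0*
p6 O@[OXO/XOX/XOX] terminal +0; root [.XO/..X/.O.] d7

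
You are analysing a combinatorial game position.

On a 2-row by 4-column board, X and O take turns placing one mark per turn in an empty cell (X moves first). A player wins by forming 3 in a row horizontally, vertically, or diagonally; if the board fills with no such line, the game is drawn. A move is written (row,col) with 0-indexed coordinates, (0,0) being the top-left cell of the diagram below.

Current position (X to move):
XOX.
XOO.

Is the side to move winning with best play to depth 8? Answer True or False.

ply 1, X at XOX./XOO. | (0,3)=-1→XOXX/XOO.; (1,3)=+0→XOX./XOOX*
ply 2, O at XOX./XOOX | (0,3)=+0→XOXO/XOOX*
ply 3: XOXO/XOOX is terminal +0 (X); from XOX./XOO. depth 8

X winning at [XOX./XOO.]: False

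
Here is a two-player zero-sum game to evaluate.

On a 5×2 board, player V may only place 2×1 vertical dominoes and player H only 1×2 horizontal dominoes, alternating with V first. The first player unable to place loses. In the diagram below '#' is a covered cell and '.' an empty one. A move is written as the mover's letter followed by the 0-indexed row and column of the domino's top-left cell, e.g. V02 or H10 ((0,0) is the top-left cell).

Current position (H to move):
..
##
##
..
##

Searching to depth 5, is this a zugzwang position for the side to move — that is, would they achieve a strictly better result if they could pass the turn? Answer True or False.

zugzwang(../##/##/../##, H) = False

ply 1, H at ../##/##/../## | H00=+1→##/##/##/../##*; H30=+1→../##/##/##/##
ply 2: ##/##/##/../## is terminal -1 (V); from ../##/##/../## depth 5
pass branch (V moves first from the same position):
  | ply 1: ../##/##/../## is terminal -1 (V); from ../##/##/../## depth 5
H moving scores +1; H passing scores +1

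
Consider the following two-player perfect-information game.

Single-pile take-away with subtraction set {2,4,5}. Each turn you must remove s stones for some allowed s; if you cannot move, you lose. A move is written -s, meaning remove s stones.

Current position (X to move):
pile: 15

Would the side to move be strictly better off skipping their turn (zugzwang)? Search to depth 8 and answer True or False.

zugzwang(15, X) = True

ply 1, X at 15 | -2=-1→13*; -4=-1→11; -5=-1→10
ply 2, O at 13 | -2=-1→11; -4=-1→9; -5=+1→8*
ply 3, X at 8 | -2=-1→6*; -4=-1→4; -5=-1→3
ply 4, O at 6 | -2=-1→4; -4=-1→2; -5=+1→1*
ply 5: 1 is terminal -1 (X); from 15 depth 8
pass branch (O moves first from the same position):
  | ply 1, O at 15 | -2=-1→13*; -4=-1→11; -5=-1→10
  | ply 2, X at 13 | -2=-1→11; -4=-1→9; -5=+1→8*
  | ply 3, O at 8 | -2=-1→6*; -4=-1→4; -5=-1→3
  | ply 4, X at 6 | -2=-1→4; -4=-1→2; -5=+1→1*
  | ply 5: 1 is terminal -1 (O); from 15 depth 8
X moving scores -1; X passing scores +1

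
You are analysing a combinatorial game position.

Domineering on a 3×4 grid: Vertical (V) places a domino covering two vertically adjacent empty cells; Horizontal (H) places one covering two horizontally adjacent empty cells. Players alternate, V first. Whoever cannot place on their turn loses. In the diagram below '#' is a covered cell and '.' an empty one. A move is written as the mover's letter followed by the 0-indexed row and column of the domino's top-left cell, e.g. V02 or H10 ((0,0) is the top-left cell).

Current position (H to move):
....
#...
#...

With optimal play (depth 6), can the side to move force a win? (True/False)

[..../#.../#...] H move#1: H00:-1/##../#.../#..., H01:-1/.##./#.../#..., H02:-1/..##/#.../#..., H11:+1/..../###./#...*, H12:+1/..../#.##/#..., H21:-1/..../#.../###., H22:-1/..../#.../#.##
[..../###./#...] V move#2: V03:-1/...#/####/#...*, V13:-1/..../####/#..#
[...#/####/#...] H move#3: H00:+1/##.#/####/#...*, H01:+1/.###/####/#..., H21:+1/...#/####/###., H22:+1/...#/####/#.##
[##.#/####/#...] end (terminal -1, V#4); searched ..../#.../#... to 6

H winning at [..../#.../#...]: True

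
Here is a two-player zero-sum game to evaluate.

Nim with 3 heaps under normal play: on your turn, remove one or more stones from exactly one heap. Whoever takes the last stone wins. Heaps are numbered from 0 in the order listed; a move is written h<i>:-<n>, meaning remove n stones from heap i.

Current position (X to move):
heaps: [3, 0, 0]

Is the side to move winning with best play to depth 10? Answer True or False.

[(3,0,0)] X move#1: h0:-1:-1/(2,0,0), h0:-2:-1/(1,0,0), h0:-3:+1/(0,0,0)*
[(0,0,0)] end (terminal -1, O#2); searched (3,0,0) to 10

X winning at [(3,0,0)]: True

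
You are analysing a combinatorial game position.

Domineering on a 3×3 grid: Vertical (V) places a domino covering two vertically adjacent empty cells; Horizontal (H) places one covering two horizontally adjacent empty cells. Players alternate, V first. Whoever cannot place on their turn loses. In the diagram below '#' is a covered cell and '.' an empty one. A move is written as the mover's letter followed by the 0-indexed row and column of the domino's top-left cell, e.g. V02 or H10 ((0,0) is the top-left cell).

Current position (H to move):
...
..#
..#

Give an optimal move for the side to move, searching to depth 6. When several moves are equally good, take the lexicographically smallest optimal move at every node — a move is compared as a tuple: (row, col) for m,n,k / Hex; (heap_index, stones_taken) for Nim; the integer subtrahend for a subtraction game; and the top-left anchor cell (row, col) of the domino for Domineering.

p1 H@[.../..#/..#]: H00[##./..#/..#]-1 H01[.##/..#/..#]-1 H10[.../###/..#]+1* H20[.../..#/###]-1
p2 V@[.../###/..#] terminal -1; root [.../..#/..#] d6

H's best at [.../..#/..#]: H10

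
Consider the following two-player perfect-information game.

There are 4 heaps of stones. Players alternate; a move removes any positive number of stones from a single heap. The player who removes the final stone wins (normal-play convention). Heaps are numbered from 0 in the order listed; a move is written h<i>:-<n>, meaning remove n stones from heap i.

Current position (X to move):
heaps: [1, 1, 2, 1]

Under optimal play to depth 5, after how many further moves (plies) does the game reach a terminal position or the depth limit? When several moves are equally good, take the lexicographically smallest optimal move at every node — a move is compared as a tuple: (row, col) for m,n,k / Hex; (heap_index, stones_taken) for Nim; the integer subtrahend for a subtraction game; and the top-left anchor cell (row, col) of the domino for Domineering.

PV length from [(1,1,2,1)]: 5 plies

[(1,1,2,1)] X move#1: h0:-1:-1/(0,1,2,1), h1:-1:-1/(1,0,2,1), h2:-1:+1/(1,1,1,1)*, h2:-2:-1/(1,1,0,1), h3:-1:-1/(1,1,2,0)
[(1,1,1,1)] O move#2: h0:-1:-1/(0,1,1,1)*, h1:-1:-1/(1,0,1,1), h2:-1:-1/(1,1,0,1), h3:-1:-1/(1,1,1,0)
[(0,1,1,1)] X move#3: h1:-1:+1/(0,0,1,1)*, h2:-1:+1/(0,1,0,1), h3:-1:+1/(0,1,1,0)
[(0,0,1,1)] O move#4: h2:-1:-1/(0,0,0,1)*, h3:-1:-1/(0,0,1,0)
[(0,0,0,1)] X move#5: h3:-1:+1/(0,0,0,0)*
[(0,0,0,0)] end (terminal -1, O#6); searched (1,1,2,1) to 5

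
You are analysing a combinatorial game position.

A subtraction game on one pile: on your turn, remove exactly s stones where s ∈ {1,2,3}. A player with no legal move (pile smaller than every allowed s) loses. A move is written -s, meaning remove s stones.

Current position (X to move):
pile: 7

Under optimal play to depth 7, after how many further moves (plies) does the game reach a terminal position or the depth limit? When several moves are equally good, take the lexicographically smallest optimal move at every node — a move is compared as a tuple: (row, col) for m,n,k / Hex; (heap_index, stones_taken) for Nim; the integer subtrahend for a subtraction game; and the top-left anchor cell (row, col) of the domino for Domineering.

PV length from [7]: 3 plies

ply 1, X at 7 | -1=-1→6; -2=-1→5; -3=+1→4*
ply 2, O at 4 | -1=-1→3*; -2=-1→2; -3=-1→1
ply 3, X at 3 | -1=-1→2; -2=-1→1; -3=+1→0*
ply 4: 0 is terminal -1 (O); from 7 depth 7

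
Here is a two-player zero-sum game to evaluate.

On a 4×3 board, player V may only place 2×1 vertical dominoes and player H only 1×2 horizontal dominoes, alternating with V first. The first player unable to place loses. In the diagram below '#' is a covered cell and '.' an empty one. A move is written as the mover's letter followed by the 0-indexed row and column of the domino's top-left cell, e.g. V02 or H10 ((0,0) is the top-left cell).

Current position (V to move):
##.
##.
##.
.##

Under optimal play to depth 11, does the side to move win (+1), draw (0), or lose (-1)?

value(##./##./##./.##, V) = +1

[##./##./##./.##] V move#1: V02:+1/###/###/##./.##*, V12:+1/##./###/###/.##
[###/###/##./.##] end (terminal -1, H#2); searched ##./##./##./.## to 11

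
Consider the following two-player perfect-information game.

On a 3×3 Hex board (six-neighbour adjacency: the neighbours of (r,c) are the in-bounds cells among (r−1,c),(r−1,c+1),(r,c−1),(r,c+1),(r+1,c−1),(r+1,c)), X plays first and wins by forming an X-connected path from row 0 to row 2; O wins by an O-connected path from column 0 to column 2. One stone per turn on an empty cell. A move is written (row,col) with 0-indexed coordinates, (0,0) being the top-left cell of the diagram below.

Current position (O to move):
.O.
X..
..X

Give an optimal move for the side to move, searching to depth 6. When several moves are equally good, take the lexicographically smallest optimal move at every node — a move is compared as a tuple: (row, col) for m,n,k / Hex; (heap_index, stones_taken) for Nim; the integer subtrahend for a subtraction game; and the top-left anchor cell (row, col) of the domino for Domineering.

O's best at [.O./X../..X]: (1,1)

[.O./X../..X] O move#1: (0,0):-1/OO./X../..X, (0,2):-1/.OO/X../..X, (1,1):+1/.O./XO./..X*, (1,2):-1/.O./X.O/..X, (2,0):-1/.O./X../O.X, (2,1):-1/.O./X../.OX
[.O./XO./..X] X move#2: (0,0):-1/XO./XO./..X*, (0,2):-1/.OX/XO./..X, (1,2):-1/.O./XOX/..X, (2,0):-1/.O./XO./X.X, (2,1):-1/.O./XO./.XX
[XO./XO./..X] O move#3: (0,2):-1/XOO/XO./..X, (1,2):-1/XO./XOO/..X, (2,0):+1/XO./XO./O.X*, (2,1):-1/XO./XO./.OX
[XO./XO./O.X] X move#4: (0,2):-1/XOX/XO./O.X*, (1,2):-1/XO./XOX/O.X, (2,1):-1/XO./XO./OXX
[XOX/XO./O.X] O move#5: (1,2):+1/XOX/XOO/O.X*, (2,1):-1/XOX/XO./OOX
[XOX/XOO/O.X] end (terminal -1, X#6); searched .O./X../..X to 6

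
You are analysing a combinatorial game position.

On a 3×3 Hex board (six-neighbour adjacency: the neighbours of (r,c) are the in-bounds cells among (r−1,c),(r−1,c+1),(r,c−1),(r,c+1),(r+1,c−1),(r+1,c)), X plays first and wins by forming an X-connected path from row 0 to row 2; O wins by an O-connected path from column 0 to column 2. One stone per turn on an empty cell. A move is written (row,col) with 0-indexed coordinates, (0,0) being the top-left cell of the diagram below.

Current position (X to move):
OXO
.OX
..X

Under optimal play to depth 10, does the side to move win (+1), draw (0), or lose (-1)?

p1 X@[OXO/.OX/..X]: (1,0)[OXO/XOX/..X]-1* (2,0)[OXO/.OX/X.X]-1 (2,1)[OXO/.OX/.XX]-1
p2 O@[OXO/XOX/..X]: (2,0)[OXO/XOX/O.X]+1* (2,1)[OXO/XOX/.OX]-1
p3 X@[OXO/XOX/O.X] terminal -1; root [OXO/.OX/..X] d10

value(OXO/.OX/..X, X) = -1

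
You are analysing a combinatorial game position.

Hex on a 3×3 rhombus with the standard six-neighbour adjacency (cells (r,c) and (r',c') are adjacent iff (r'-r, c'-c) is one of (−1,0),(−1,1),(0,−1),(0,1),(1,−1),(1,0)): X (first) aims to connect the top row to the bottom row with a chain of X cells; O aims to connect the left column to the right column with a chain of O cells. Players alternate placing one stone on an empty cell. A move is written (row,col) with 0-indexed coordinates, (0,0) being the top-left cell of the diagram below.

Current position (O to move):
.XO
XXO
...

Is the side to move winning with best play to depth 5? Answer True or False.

[.XO/XXO/...] O move#1: (0,0):-1/OXO/XXO/...*, (2,0):-1/.XO/XXO/O.., (2,1):-1/.XO/XXO/.O., (2,2):-1/.XO/XXO/..O
[OXO/XXO/...] X move#2: (2,0):+1/OXO/XXO/X..*, (2,1):+1/OXO/XXO/.X., (2,2):+1/OXO/XXO/..X
[OXO/XXO/X..] end (terminal -1, O#3); searched .XO/XXO/... to 5

O winning at [.XO/XXO/...]: False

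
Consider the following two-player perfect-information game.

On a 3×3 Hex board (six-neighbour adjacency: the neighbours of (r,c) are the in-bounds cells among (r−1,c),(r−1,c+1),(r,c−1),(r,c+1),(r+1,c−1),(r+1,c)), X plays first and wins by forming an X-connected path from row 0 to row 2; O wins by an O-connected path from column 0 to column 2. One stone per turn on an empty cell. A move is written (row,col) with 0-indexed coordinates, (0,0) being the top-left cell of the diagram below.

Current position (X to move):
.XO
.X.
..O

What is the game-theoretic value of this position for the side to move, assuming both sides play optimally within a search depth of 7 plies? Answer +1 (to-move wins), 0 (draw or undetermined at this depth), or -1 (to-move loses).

p1 X@[.XO/.X./..O]: (0,0)[XXO/.X./..O]+1* (1,0)[.XO/XX./..O]+1 (1,2)[.XO/.XX/..O]+1 (2,0)[.XO/.X./X.O]+1 (2,1)[.XO/.X./.XO]+1
p2 O@[XXO/.X./..O]: (1,0)[XXO/OX./..O]-1* (1,2)[XXO/.XO/..O]-1 (2,0)[XXO/.X./O.O]-1 (2,1)[XXO/.X./.OO]-1
p3 X@[XXO/OX./..O]: (1,2)[XXO/OXX/..O]+1* (2,0)[XXO/OX./X.O]+1 (2,1)[XXO/OX./.XO]+1
p4 O@[XXO/OXX/..O]: (2,0)[XXO/OXX/O.O]-1* (2,1)[XXO/OXX/.OO]-1
p5 X@[XXO/OXX/O.O]: (2,1)[XXO/OXX/OXO]+1*
p6 O@[XXO/OXX/OXO] terminal -1; root [.XO/.X./..O] d7

value(.XO/.X./..O, X) = +1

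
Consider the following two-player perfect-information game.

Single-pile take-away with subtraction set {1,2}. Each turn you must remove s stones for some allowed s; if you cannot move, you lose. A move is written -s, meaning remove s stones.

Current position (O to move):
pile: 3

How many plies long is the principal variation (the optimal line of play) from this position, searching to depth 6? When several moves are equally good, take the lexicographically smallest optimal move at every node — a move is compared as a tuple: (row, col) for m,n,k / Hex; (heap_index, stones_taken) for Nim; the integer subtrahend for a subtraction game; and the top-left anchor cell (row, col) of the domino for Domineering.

p1 O@[3]: -1[2]-1* -2[1]-1
p2 X@[2]: -1[1]-1 -2[0]+1*
p3 O@[0] terminal -1; root [3] d6

PV length from [3]: 2 plies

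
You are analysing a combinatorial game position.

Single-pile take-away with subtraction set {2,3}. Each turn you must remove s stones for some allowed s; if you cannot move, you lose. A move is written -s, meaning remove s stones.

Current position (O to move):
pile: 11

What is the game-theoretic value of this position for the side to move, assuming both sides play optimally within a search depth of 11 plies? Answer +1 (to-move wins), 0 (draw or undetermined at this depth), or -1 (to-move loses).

ply 1, O at 11 | -2=-1→9*; -3=-1→8
ply 2, X at 9 | -2=-1→7; -3=+1→6*
ply 3, O at 6 | -2=-1→4*; -3=-1→3
ply 4, X at 4 | -2=-1→2; -3=+1→1*
ply 5: 1 is terminal -1 (O); from 11 depth 11

value(11, O) = -1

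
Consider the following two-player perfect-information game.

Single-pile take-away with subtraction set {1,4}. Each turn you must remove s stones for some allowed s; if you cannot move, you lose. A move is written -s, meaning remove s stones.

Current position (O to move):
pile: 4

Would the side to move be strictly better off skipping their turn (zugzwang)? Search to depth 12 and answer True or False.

[4] O move#1: -1:-1/3, -4:+1/0*
[0] end (terminal -1, X#2); searched 4 to 12
if O skipped the turn, X would face:
~ [4] X move#1: -1:-1/3, -4:+1/0*
~ [0] end (terminal -1, O#2); searched 4 to 12
compare (O): move=+1 vs pass=-1

zugzwang(4, O) = False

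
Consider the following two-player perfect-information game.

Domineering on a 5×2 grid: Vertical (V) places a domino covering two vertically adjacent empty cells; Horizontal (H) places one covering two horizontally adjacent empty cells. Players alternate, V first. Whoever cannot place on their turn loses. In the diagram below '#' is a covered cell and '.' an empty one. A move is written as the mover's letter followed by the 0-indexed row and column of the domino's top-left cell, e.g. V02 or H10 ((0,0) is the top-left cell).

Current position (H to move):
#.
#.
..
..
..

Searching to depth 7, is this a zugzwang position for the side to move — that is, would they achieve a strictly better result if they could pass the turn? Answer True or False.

zugzwang(#./#./../../.., H) = False

p1 H@[#./#./../../..]: H20[#./#./##/../..]-1 H30[#./#./../##/..]+1* H40[#./#./../../##]-1
p2 V@[#./#./../##/..]: V01[##/##/../##/..]-1* V11[#./##/.#/##/..]-1
p3 H@[##/##/../##/..]: H20[##/##/##/##/..]+1* H40[##/##/../##/##]+1
p4 V@[##/##/##/##/..] terminal -1; root [#./#./../../..] d7
if H skipped the turn, V would face:
~ p1 V@[#./#./../../..]: V01[##/##/../../..]-1 V11[#./##/.#/../..]-1 V20[#./#./#./#./..]+1* V21[#./#./.#/.#/..]+1 V30[#./#./../#./#.]+1 V31[#./#./../.#/.#]+1
~ p2 H@[#./#./#./#./..]: H40[#./#./#./#./##]-1*
~ p3 V@[#./#./#./#./##]: V01[##/##/#./#./##]+1* V11[#./##/##/#./##]+1 V21[#./#./##/##/##]+1
~ p4 H@[##/##/#./#./##] terminal -1; root [#./#./../../..] d7
compare (H): move=+1 vs pass=-1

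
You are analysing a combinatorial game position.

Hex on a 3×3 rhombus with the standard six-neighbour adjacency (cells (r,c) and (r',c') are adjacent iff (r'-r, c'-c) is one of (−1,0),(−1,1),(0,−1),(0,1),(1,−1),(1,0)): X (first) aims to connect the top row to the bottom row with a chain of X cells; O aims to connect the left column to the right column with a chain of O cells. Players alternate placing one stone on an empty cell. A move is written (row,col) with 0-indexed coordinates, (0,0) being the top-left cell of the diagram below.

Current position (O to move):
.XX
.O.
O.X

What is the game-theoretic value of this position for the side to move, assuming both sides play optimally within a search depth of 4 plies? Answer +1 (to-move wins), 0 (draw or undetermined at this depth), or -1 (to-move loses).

[.XX/.O./O.X] O move#1: (0,0):-1/OXX/.O./O.X, (1,0):-1/.XX/OO./O.X, (1,2):+1/.XX/.OO/O.X*, (2,1):-1/.XX/.O./OOX
[.XX/.OO/O.X] end (terminal -1, X#2); searched .XX/.O./O.X to 4

value(.XX/.O./O.X, O) = +1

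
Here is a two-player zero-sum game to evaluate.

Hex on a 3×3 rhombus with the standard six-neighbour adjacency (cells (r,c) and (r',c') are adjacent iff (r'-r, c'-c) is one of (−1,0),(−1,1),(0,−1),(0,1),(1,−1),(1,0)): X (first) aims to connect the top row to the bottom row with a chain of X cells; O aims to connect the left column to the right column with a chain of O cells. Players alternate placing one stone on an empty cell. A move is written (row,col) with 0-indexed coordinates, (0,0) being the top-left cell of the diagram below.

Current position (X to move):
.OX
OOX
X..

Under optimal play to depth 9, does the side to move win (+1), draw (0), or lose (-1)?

p1 X@[.OX/OOX/X..]: (0,0)[XOX/OOX/X..]+1* (2,1)[.OX/OOX/XX.]+1 (2,2)[.OX/OOX/X.X]+1
p2 O@[XOX/OOX/X..]: (2,1)[XOX/OOX/XO.]-1* (2,2)[XOX/OOX/X.O]-1
p3 X@[XOX/OOX/XO.]: (2,2)[XOX/OOX/XOX]+1*
p4 O@[XOX/OOX/XOX] terminal -1; root [.OX/OOX/X..] d9

value(.OX/OOX/X.., X) = +1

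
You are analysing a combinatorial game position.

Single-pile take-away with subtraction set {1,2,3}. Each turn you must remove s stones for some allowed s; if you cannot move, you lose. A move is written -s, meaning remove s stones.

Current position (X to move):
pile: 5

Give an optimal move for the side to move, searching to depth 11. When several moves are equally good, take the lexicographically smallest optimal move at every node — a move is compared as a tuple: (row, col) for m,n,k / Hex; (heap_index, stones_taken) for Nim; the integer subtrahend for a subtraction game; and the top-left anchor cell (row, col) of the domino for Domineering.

p1 X@[5]: -1[4]+1* -2[3]-1 -3[2]-1
p2 O@[4]: -1[3]-1* -2[2]-1 -3[1]-1
p3 X@[3]: -1[2]-1 -2[1]-1 -3[0]+1*
p4 O@[0] terminal -1; root [5] d11

X's best at [5]: -1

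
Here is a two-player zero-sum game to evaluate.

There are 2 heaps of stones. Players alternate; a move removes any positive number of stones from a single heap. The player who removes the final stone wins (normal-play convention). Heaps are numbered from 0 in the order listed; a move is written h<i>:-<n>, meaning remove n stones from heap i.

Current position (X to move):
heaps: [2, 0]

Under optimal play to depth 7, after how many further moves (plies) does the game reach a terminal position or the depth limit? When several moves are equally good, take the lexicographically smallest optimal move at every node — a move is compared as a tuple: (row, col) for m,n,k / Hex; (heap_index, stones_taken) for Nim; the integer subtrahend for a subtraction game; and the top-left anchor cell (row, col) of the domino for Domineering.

ply 1, X at (2,0) | h0:-1=-1→(1,0); h0:-2=+1→(0,0)*
ply 2: (0,0) is terminal -1 (O); from (2,0) depth 7

PV length from [(2,0)]: 1 ply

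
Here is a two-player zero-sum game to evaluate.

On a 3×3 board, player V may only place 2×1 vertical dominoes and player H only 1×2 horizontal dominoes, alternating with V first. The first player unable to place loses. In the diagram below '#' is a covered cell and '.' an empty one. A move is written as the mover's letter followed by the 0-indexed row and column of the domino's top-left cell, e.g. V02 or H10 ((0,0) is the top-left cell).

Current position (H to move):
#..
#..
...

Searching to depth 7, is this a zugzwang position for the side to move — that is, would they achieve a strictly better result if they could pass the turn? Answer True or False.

zugzwang(#../#../..., H) = False

ply 1, H at #../#../... | H01=-1→###/#../...; H11=+1→#../###/...*; H20=-1→#../#../##.; H21=-1→#../#../.##
ply 2: #../###/... is terminal -1 (V); from #../#../... depth 7
if H skipped the turn, V would face:
~ ply 1, V at #../#../... | V01=+1→##./##./...*; V02=+1→#.#/#.#/...; V11=+1→#../##./.#.; V12=+1→#../#.#/..#
~ ply 2, H at ##./##./... | H20=-1→##./##./##.*; H21=-1→##./##./.##
~ ply 3, V at ##./##./##. | V02=+1→###/###/##.*; V12=+1→##./###/###
~ ply 4: ###/###/##. is terminal -1 (H); from #../#../... depth 7
compare (H): move=+1 vs pass=-1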